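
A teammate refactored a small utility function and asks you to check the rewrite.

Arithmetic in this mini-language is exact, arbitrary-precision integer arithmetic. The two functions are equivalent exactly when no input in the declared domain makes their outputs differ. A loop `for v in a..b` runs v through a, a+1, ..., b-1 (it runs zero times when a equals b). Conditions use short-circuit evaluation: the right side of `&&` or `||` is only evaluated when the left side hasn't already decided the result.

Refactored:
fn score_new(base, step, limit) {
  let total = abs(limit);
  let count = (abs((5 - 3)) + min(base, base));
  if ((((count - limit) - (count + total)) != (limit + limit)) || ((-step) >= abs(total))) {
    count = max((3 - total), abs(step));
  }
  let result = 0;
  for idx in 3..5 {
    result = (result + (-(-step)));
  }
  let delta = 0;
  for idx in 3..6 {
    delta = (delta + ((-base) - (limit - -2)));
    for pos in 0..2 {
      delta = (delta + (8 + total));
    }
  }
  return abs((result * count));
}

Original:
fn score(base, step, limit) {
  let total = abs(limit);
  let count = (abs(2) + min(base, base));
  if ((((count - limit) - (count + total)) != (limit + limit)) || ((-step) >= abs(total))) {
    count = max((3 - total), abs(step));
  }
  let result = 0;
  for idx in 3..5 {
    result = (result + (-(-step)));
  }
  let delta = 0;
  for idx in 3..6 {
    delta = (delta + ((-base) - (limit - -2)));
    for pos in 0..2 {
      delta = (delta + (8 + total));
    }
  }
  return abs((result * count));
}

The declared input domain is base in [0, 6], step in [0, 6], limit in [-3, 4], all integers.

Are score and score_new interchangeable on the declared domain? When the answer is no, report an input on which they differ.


Differences: constant usage differs; also arithmetic usage differs — yet all 392 inputs agree.
verdict: equivalent


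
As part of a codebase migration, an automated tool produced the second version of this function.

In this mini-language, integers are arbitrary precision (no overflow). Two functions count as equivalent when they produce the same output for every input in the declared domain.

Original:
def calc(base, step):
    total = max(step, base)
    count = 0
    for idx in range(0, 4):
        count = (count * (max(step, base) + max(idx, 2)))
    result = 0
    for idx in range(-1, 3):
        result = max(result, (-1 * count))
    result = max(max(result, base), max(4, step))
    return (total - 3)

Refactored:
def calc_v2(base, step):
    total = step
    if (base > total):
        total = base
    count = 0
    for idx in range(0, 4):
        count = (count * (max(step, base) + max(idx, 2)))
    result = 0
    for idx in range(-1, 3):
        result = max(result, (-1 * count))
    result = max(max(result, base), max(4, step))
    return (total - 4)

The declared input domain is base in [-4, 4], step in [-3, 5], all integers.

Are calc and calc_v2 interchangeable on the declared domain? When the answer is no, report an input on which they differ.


The rewrite breaks on base=-4, step=-3, where the results are -6 and -7.
calc: total := -3 | count := 0 | iter idx=0: | count := 0 | iter idx=1: | count := 0 | iter idx=2: | count := 0 | iter idx=3: | count := 0 | result := 0 | iter idx=-1: | result := 0 | iter idx=0: | result := 0 | iter idx=1: | result := 0 | iter idx=2: | result := 0 | result := 4 | result -6
calc_v2: total := -3 | (base > total): false | count := 0 | iter idx=0: | count := 0 | iter idx=1: | count := 0 | iter idx=2: | count := 0 | iter idx=3: | count := 0 | result := 0 | iter idx=-1: | result := 0 | iter idx=0: | result := 0 | iter idx=1: | result := 0 | iter idx=2: | result := 0 | result := 4 | result -7
verdict: not equivalent; witness: base=-4, step=-3


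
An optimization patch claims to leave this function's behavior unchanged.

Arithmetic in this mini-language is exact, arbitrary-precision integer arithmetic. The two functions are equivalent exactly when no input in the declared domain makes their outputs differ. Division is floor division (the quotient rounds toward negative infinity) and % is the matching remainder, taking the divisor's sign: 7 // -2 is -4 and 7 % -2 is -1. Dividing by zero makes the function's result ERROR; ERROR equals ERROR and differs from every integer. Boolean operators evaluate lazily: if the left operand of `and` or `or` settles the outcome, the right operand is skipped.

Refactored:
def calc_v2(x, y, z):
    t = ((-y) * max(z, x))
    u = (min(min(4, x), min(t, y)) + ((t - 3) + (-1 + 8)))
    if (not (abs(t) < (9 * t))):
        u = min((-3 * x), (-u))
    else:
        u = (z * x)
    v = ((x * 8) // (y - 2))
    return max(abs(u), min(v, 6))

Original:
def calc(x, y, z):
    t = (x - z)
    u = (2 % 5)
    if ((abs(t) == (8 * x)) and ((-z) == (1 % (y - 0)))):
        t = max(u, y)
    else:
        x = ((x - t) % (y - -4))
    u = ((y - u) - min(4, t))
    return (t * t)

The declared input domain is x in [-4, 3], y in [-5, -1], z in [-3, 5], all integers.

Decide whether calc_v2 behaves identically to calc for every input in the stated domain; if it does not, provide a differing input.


These are not equivalent — on x=-4, y=-5, z=-3 the outputs split (1 vs 12).
calc: t = -1; u = 2; ((abs(t) == (8 * x)) and ((-z) == (1 % (y - 0)))) -> false; x = 0; u = -6; return 1
calc_v2: t = -15; u = -26; (not (abs(t) < (9 * t))) -> true; u = 12; v = 4; return 12
verdict: not equivalent; witness: x=-4, y=-5, z=-3


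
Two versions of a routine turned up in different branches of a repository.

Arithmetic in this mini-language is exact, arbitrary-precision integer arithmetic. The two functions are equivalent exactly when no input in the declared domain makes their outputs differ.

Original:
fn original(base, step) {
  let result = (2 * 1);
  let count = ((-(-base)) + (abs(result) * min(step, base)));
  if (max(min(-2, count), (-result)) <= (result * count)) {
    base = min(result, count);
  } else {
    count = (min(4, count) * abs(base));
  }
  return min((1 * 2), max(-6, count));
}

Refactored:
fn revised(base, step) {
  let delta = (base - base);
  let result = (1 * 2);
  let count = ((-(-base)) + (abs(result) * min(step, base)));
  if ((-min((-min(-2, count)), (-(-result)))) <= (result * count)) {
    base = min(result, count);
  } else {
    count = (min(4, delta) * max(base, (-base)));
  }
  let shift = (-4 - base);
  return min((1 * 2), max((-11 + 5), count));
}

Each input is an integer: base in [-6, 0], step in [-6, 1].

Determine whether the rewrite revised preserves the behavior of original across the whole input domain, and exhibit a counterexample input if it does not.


These are not equivalent — on base=-6, step=-6 the outputs split (-6 vs 0).
original: result = 2; count = -18; (max(min(-2, count), (-result)) <= (result * count)) -> false; count = -108; return -6
revised: delta = 0; result = 2; count = -18; ((-min((-min(-2, count)), (-(-result)))) <= (result * count)) -> false; count = 0; shift = 2; return 0
verdict: not equivalent; witness: base=-6, step=-6


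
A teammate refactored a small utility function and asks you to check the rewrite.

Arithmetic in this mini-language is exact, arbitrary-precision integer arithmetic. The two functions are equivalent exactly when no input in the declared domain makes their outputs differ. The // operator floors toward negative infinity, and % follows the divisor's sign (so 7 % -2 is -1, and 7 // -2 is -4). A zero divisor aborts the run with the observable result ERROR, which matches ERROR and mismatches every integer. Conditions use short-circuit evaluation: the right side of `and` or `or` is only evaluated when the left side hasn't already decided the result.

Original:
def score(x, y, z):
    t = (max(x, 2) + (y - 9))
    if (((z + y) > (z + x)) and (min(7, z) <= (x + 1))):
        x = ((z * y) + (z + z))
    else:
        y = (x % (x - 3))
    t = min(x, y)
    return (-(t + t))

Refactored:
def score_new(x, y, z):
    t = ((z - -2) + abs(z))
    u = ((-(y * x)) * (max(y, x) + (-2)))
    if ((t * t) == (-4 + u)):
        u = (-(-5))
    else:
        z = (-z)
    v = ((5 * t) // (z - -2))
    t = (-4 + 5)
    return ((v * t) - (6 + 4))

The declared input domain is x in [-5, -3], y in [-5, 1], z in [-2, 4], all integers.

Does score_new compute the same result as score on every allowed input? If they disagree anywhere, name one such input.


Input x=-5, y=-5, z=-2: 10 from score versus -8 from score_new.
verdict: not equivalent; witness: x=-5, y=-5, z=-2


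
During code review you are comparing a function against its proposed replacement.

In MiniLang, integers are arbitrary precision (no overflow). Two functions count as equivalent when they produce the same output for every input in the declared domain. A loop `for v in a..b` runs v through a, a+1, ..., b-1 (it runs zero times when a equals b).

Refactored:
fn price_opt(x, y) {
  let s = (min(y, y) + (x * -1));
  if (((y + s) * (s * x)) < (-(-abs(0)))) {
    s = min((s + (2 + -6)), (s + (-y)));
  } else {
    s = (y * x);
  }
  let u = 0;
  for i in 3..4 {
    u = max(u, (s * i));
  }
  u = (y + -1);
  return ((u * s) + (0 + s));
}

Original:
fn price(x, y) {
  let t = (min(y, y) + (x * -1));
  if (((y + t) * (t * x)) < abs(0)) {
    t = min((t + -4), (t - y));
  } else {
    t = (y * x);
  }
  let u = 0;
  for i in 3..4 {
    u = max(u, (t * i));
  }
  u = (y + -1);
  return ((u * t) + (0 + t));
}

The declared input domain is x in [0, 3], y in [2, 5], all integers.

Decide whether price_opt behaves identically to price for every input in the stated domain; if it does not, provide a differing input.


Changes here: constant usage differs, local variable names differ, arithmetic usage differs; the full 16-point sweep finds no disagreement.
verdict: equivalent


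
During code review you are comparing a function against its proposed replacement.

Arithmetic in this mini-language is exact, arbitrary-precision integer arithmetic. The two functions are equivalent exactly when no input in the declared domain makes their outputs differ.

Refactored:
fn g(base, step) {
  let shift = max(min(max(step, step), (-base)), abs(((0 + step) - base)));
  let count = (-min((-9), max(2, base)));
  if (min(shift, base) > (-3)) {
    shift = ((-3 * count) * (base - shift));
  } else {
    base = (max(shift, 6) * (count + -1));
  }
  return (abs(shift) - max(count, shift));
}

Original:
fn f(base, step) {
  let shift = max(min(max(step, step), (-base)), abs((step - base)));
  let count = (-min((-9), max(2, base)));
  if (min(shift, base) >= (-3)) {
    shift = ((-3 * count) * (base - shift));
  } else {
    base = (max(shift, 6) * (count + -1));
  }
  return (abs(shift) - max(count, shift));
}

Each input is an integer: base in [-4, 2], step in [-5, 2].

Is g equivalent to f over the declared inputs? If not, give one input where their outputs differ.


The rewrite breaks on base=-3, step=-5, where the results are 0 and -7.
f: shift := 2 | count := 9 | (min(shift, base) >= (-3)): true | shift := 135 | result 0
g: shift := 2 | count := 9 | (min(shift, base) > (-3)): false | base := 48 | result -7
verdict: not equivalent; witness: base=-3, step=-5


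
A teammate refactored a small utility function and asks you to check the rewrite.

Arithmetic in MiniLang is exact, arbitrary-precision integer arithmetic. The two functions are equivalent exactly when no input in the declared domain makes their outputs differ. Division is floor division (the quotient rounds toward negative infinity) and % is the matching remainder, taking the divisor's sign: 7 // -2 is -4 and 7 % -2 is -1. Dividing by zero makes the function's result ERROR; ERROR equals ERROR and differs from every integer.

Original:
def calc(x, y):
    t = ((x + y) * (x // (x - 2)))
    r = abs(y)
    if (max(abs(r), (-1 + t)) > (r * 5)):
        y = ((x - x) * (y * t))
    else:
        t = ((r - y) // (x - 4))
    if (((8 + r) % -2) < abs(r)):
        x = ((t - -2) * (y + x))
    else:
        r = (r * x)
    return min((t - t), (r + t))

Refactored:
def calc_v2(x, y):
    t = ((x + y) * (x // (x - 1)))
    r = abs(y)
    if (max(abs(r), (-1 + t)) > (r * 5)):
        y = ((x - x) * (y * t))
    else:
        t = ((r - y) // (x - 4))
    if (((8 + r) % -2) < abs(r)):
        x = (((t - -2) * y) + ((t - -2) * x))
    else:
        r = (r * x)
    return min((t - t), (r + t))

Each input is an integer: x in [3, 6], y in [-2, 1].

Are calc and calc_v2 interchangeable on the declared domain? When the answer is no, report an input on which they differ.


Evaluate both at x=4, y=1.
calc: t becomes 10; next r becomes 1; next (max(abs(r), (-1 + t)) > (r * 5)) evaluates to true; next y becomes 0; next (((8 + r) % -2) < abs(r)) evaluates to true; next x becomes 48; next final value 0
calc_v2: t becomes 5; next r becomes 1; next (max(abs(r), (-1 + t)) > (r * 5)) evaluates to false; next hits division by zero so the output is ERROR
0 != ERROR, so the rewrite changes behavior.
verdict: not equivalent; witness: x=4, y=1


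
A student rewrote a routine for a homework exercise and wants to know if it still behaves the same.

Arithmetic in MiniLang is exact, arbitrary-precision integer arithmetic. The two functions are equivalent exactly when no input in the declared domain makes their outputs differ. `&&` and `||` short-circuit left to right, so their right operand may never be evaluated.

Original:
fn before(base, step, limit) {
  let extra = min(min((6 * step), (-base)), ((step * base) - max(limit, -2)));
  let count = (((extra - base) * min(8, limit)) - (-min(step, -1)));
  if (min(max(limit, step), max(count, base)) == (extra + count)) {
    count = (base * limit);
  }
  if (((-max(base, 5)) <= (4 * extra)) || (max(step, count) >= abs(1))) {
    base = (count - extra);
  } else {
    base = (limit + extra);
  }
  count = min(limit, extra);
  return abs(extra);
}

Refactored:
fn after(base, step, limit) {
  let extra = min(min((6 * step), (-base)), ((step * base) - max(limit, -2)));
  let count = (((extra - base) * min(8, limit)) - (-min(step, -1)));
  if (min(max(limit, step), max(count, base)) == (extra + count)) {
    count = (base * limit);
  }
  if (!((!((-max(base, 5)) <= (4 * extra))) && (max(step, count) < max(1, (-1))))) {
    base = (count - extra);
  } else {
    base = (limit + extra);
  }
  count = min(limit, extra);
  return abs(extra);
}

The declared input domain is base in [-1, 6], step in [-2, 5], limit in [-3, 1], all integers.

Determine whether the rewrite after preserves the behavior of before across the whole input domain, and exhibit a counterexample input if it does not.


This is a faithful refactor — min/max/abs usage differs; boolean connective usage differs; comparison usage differs; constant usage differs, but the computed results match everywhere.
Spot check at base=6, step=3, limit=1 — before: extra=-6, then count=-13, then (min(max(limit, step), max(count, base)) == (extra + count)) is false, then (((-max(base, 5)) <= (4 * extra)) || (max(step, count) >= abs(1))) is true, then base=-7, then count=-6, then returns 6. after: extra=-6, then count=-13, then (min(max(limit, step), max(count, base)) == (extra + count)) is false, then (!((!((-max(base, 5)) <= (4 * extra))) && (max(step, count) < max(1, (-1))))) is true, then base=-7, then count=-6, then returns 6. Both give 6.
An exhaustive pass over the 320 declared inputs shows identical outputs.
verdict: equivalent


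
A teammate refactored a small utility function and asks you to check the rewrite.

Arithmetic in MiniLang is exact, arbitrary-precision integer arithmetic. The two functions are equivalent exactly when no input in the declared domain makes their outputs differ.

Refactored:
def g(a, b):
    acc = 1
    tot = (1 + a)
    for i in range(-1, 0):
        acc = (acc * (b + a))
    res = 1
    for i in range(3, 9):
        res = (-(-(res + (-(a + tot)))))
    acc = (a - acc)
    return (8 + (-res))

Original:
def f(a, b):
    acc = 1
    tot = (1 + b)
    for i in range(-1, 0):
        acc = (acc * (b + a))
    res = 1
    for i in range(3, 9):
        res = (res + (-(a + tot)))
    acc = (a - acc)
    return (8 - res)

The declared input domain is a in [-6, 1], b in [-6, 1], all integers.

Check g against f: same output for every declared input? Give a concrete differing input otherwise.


Try a=-6, b=-5.
f: acc becomes 1; next tot becomes -4; next at i=-1:; next acc becomes -11; next res becomes 1; next at i=3:; next res becomes 11; next at i=4:; next res becomes 21; next at i=5:; next res becomes 31; next at i=6:; next res becomes 41; next at i=7:; next res becomes 51; next at i=8:; next res becomes 61; next acc becomes 5; next final value -53
g: acc becomes 1; next tot becomes -5; next at i=-1:; next acc becomes -11; next res becomes 1; next at i=3:; next res becomes 12; next at i=4:; next res becomes 23; next at i=5:; next res becomes 34; next at i=6:; next res becomes 45; next at i=7:; next res becomes 56; next at i=8:; next res becomes 67; next acc becomes 5; next final value -59
-53 and -59 differ, so these are not the same function on this domain.
verdict: not equivalent; witness: a=-6, b=-5


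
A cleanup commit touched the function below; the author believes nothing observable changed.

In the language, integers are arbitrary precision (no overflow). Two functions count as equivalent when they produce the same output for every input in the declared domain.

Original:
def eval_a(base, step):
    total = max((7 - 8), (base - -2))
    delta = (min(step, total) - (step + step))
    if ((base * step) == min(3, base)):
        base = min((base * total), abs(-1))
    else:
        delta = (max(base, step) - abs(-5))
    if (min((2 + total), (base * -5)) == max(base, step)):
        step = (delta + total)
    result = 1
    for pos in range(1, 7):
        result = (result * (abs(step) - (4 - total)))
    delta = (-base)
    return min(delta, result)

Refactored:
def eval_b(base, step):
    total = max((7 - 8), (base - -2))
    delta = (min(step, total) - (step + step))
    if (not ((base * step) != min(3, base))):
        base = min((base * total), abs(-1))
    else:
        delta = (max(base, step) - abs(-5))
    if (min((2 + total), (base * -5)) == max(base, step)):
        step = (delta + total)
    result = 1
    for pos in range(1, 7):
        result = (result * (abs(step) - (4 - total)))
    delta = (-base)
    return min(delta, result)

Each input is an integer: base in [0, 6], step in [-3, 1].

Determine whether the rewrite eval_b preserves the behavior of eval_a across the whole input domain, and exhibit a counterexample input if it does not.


Reading the diff, among the changes: boolean connective usage differs, comparison usage differs.
Tracing base=4, step=-2: eval_a: total becomes 6; next delta becomes 2; next ((base * step) == min(3, base)) evaluates to false; next delta becomes -1; next (min((2 + total), (base * -5)) == max(base, step)) evaluates to false; next result becomes 1; next at pos=1:; next result becomes 4; next at pos=2:; next result becomes 16; next at pos=3:; next result becomes 64; next at pos=4:; next result becomes 256; next at pos=5:; next result becomes 1024; next at pos=6:; next result becomes 4096; next delta becomes -4; next final value -4 | eval_b: total becomes 6; next delta becomes 2; next (not ((base * step) != min(3, base))) evaluates to false; next delta becomes -1; next (min((2 + total), (base * -5)) == max(base, step)) evaluates to false; next result becomes 1; next at pos=1:; next result becomes 4; next at pos=2:; next result becomes 16; next at pos=3:; next result becomes 64; next at pos=4:; next result becomes 256; next at pos=5:; next result becomes 1024; next at pos=6:; next result becomes 4096; next delta becomes -4; next final value -4 — matching result -4.
Every one of the 35 inputs gives matching results.
verdict: equivalent


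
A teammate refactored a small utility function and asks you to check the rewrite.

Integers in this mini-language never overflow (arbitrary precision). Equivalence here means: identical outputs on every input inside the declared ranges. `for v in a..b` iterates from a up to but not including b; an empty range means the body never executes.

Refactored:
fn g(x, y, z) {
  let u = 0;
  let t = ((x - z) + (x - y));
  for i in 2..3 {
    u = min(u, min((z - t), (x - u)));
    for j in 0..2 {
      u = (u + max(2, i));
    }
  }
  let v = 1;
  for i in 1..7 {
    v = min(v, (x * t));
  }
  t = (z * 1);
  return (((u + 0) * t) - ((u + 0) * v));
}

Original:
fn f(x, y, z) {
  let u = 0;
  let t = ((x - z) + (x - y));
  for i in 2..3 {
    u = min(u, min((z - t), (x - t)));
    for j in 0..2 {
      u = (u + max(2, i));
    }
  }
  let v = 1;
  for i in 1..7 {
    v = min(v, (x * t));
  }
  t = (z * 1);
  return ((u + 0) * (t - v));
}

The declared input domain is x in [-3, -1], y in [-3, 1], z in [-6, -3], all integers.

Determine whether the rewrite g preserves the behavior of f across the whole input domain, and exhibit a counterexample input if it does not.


These are not equivalent — on x=-3, y=-2, z=-3 the outputs split (-8 vs -4).
f: u=0, then t=-1, then (i=2), then u=-2, then (j=0), then u=0, then (j=1), then u=2, then v=1, then (i=1), then v=1, then (i=2), then v=1, then (i=3), then v=1, then (i=4), then v=1, then (i=5), then v=1, then (i=6), then v=1, then t=-3, then returns -8
g: u=0, then t=-1, then (i=2), then u=-3, then (j=0), then u=-1, then (j=1), then u=1, then v=1, then (i=1), then v=1, then (i=2), then v=1, then (i=3), then v=1, then (i=4), then v=1, then (i=5), then v=1, then (i=6), then v=1, then t=-3, then returns -4
verdict: not equivalent; witness: x=-3, y=-2, z=-3


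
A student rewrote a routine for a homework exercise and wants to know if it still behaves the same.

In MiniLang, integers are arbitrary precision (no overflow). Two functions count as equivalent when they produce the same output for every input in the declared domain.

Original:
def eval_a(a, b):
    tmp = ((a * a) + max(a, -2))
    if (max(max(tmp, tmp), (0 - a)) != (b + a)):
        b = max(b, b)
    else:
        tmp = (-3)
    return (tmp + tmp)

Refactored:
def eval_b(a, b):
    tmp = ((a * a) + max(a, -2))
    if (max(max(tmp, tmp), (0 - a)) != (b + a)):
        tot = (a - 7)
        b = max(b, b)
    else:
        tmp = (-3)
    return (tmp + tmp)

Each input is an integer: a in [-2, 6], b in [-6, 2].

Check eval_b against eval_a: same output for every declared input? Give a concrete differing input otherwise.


Comparing the listings, the differences include: arithmetic usage differs; also local variable names differ; also statement counts differ; also constant usage differs.
Tracing a=3, b=-4: eval_a: tmp = 12; (max(max(tmp, tmp), (0 - a)) != (b + a)) -> true; b = -4; return 24 | eval_b: tmp = 12; (max(max(tmp, tmp), (0 - a)) != (b + a)) -> true; tot = -4; b = -4; return 24 — matching result 24.
Across all 81 domain points the two functions coincide.
verdict: equivalent


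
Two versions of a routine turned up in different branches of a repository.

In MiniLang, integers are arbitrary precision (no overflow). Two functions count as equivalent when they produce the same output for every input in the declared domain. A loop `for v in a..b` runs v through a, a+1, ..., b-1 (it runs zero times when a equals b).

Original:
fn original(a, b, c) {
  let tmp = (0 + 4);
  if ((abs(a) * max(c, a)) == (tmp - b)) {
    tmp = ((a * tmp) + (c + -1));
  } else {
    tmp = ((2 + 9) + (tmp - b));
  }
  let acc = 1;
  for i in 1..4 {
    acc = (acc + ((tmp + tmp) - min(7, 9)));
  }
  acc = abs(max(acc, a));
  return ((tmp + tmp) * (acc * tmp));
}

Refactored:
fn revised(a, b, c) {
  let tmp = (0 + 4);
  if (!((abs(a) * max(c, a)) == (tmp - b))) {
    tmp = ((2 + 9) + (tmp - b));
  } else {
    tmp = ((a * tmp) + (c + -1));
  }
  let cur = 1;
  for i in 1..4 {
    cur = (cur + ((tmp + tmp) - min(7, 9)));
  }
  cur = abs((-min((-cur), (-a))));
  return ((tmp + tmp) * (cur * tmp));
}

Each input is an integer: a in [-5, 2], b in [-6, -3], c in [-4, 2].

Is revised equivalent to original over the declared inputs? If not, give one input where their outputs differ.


Equivalent — the differences include local variable names differ; boolean connective usage differs; min/max/abs usage differs, yet no declared input distinguishes the two.
Spot check at a=-5, b=-4, c=-1 — original: tmp becomes 4; next ((abs(a) * max(c, a)) == (tmp - b)) evaluates to false; next tmp becomes 19; next acc becomes 1; next at i=1:; next acc becomes 32; next at i=2:; next acc becomes 63; next at i=3:; next acc becomes 94; next acc becomes 94; next final value 67868. revised: tmp becomes 4; next (!((abs(a) * max(c, a)) == (tmp - b))) evaluates to true; next tmp becomes 19; next cur becomes 1; next at i=1:; next cur becomes 32; next at i=2:; next cur becomes 63; next at i=3:; next cur becomes 94; next cur becomes 94; next final value 67868. Both give 67868.
An exhaustive pass over the 224 declared inputs shows identical outputs.
verdict: equivalent


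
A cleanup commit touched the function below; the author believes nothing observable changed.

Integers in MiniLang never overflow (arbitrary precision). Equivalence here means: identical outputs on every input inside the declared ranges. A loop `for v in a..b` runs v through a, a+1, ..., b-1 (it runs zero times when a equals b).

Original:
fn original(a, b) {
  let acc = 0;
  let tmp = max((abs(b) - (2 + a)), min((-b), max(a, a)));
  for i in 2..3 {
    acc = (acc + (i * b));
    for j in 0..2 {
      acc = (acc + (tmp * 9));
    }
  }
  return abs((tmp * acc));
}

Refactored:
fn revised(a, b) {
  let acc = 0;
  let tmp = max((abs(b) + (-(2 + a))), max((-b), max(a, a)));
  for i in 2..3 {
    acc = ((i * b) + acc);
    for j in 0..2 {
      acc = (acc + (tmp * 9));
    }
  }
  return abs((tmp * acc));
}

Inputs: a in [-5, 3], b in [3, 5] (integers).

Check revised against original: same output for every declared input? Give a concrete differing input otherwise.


Input a=1, b=3: 0 from original versus 24 from revised.
verdict: not equivalent; witness: a=1, b=3


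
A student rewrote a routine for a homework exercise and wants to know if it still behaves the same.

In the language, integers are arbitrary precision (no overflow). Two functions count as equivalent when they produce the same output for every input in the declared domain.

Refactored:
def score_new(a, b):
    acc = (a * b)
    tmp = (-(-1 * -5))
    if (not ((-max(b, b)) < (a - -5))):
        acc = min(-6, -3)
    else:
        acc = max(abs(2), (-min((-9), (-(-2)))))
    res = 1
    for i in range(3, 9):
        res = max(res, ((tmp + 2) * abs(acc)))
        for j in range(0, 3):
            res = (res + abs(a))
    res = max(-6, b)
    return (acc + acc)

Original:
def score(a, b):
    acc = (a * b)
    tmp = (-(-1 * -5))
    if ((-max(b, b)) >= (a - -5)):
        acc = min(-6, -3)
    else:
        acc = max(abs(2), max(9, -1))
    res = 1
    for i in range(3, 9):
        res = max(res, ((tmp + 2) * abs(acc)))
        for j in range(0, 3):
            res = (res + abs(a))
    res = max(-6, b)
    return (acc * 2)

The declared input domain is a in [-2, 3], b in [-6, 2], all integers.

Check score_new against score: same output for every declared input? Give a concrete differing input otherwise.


Equivalent. Although `-1` became `-2`, no input in the stated domain can expose it.
Checked all 54 inputs in the declared domain: the outputs agree on every one.
As a probe, take a=3, b=-5: score runs acc becomes -15; next tmp becomes -5; next ((-max(b, b)) >= (a - -5)) evaluates to false; next acc becomes 9; next res becomes 1; next at i=3:; next res becomes 1; next at j=0:; next res becomes 4; next at j=1:; next res becomes 7; next at j=2:; next res becomes 10; next at i=4:; next res becomes 10; next at j=0:; next res becomes 13; next at j=1:; next res becomes 16; next at j=2:; next res becomes 19; next at i=5:; next res becomes 19; next at j=0:; next res becomes 22; next at j=1:; next res becomes 25; next at j=2:; next res becomes 28; next at i=6:; next res becomes 28; next at j=0:; next res becomes 31; next at j=1:; next res becomes 34; next at j=2:; next res becomes 37; next at i=7:; next res becomes 37; next at j=0:; next res becomes 40; next at j=1:; next res becomes 43; next at j=2:; next res becomes 46; next at i=8:; next res becomes 46; next at j=0:; next res becomes 49; next at j=1:; next res becomes 52; next at j=2:; next res becomes 55; next res becomes -5; next final value 18; score_new runs acc becomes -15; next tmp becomes -5; next (not ((-max(b, b)) < (a - -5))) evaluates to false; next acc becomes 9; next res becomes 1; next at i=3:; next res becomes 1; next at j=0:; next res becomes 4; next at j=1:; next res becomes 7; next at j=2:; next res becomes 10; next at i=4:; next res becomes 10; next at j=0:; next res becomes 13; next at j=1:; next res becomes 16; next at j=2:; next res becomes 19; next at i=5:; next res becomes 19; next at j=0:; next res becomes 22; next at j=1:; next res becomes 25; next at j=2:; next res becomes 28; next at i=6:; next res becomes 28; next at j=0:; next res becomes 31; next at j=1:; next res becomes 34; next at j=2:; next res becomes 37; next at i=7:; next res becomes 37; next at j=0:; next res becomes 40; next at j=1:; next res becomes 43; next at j=2:; next res becomes 46; next at i=8:; next res becomes 46; next at j=0:; next res becomes 49; next at j=1:; next res becomes 52; next at j=2:; next res becomes 55; next res becomes -5; next final value 18; both end at 18.
verdict: equivalent


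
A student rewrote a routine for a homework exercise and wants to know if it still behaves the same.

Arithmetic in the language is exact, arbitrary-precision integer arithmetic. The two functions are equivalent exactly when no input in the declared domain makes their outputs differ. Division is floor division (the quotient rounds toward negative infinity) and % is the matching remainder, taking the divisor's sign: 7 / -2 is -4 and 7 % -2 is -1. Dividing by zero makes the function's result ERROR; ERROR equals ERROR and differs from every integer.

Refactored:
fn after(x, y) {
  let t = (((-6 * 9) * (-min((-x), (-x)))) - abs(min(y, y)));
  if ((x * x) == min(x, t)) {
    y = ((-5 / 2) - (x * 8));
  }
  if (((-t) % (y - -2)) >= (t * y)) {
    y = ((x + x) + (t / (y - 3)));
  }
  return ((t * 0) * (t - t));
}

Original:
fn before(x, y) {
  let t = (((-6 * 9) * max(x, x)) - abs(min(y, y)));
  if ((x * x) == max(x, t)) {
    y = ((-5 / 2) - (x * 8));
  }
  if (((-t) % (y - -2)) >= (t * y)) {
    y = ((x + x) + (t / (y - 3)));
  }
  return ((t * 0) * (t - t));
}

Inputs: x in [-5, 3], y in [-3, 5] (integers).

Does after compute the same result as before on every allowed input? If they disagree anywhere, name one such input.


Consider the input x=0, y=-2.
before: t=-2, then ((x * x) == max(x, t)) is true, then y=-3, then (((-t) % (y - -2)) >= (t * y)) is false, then returns 0
after: t=-2, then ((x * x) == min(x, t)) is false, then a zero divisor aborts: ERROR
0 != ERROR, so the rewrite changes behavior.
verdict: not equivalent; witness: x=0, y=-2


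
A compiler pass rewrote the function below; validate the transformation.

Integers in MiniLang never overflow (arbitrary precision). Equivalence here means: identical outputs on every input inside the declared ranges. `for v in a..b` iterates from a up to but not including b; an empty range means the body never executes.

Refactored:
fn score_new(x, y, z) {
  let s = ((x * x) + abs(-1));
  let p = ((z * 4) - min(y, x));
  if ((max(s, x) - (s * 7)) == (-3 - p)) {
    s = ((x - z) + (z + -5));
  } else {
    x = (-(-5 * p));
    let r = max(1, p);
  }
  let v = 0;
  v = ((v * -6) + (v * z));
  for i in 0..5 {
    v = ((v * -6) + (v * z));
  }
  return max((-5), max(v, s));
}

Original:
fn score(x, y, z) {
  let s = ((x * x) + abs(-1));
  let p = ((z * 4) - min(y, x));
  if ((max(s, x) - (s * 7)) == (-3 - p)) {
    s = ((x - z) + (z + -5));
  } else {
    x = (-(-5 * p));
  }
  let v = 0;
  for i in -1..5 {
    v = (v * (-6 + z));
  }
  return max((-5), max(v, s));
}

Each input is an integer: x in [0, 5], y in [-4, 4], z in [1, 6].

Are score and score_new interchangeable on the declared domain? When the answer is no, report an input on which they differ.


This is a faithful refactor — min/max/abs usage differs, and statement counts differ, and arithmetic usage differs, and local variable names differ, and constant usage differs, and loop structure differs, but the computed results match everywhere.
Tracing x=2, y=0, z=6: score: s = 5; p = 24; ((max(s, x) - (s * 7)) == (-3 - p)) -> false; x = 120; v = 0; [i=-1]; v = 0; [i=0]; v = 0; [i=1]; v = 0; [i=2]; v = 0; [i=3]; v = 0; [i=4]; v = 0; return 5 | score_new: s = 5; p = 24; ((max(s, x) - (s * 7)) == (-3 - p)) -> false; x = 120; r = 24; v = 0; v = 0; [i=0]; v = 0; [i=1]; v = 0; [i=2]; v = 0; [i=3]; v = 0; [i=4]; v = 0; return 5 — matching result 5.
Sweeping the whole domain (324 inputs) finds no disagreement.
verdict: equivalent


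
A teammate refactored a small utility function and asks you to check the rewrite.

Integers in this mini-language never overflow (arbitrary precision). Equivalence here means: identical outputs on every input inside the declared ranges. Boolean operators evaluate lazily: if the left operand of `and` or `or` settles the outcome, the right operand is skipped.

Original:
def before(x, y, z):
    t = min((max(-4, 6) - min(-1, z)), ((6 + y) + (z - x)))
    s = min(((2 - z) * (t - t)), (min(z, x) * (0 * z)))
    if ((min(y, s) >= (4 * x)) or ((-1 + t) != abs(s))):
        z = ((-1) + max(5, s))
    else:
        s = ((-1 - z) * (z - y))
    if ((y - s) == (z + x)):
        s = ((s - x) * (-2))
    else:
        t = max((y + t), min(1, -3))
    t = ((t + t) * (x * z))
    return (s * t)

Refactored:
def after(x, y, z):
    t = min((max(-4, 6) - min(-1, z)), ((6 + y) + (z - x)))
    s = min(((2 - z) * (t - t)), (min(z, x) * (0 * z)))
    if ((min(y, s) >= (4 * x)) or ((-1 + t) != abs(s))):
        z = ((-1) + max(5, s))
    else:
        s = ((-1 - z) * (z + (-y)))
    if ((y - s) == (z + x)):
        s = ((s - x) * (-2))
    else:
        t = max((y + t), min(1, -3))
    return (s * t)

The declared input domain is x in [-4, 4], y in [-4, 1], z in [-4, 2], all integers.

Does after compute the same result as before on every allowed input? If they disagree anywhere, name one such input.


Take x=-4, y=0, z=-4.
before: t becomes 6; next s becomes 0; next ((min(y, s) >= (4 * x)) or ((-1 + t) != abs(s))) evaluates to true; next z becomes 4; next ((y - s) == (z + x)) evaluates to true; next s becomes -8; next t becomes -192; next final value 1536
after: t becomes 6; next s becomes 0; next ((min(y, s) >= (4 * x)) or ((-1 + t) != abs(s))) evaluates to true; next z becomes 4; next ((y - s) == (z + x)) evaluates to true; next s becomes -8; next final value -48
1536 vs -48 — the two versions disagree here.
verdict: not equivalent; witness: x=-4, y=0, z=-4


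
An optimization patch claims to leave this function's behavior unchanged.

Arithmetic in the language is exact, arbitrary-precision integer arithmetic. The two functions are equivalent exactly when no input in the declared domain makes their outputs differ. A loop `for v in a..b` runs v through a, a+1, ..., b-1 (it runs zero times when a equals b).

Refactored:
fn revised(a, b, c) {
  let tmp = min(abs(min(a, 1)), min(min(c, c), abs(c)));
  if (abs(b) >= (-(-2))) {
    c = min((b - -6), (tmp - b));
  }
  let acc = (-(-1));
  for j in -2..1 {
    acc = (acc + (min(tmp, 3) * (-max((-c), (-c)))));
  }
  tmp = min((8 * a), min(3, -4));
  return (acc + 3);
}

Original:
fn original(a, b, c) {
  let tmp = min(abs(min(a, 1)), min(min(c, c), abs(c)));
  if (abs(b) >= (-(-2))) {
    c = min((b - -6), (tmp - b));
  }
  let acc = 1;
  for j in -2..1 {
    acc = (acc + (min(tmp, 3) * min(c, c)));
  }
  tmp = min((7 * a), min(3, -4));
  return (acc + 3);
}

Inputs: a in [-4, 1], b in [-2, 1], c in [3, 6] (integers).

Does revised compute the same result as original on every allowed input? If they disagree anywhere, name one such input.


Equivalent. Whatever the rewrite altered, no input in the stated domain can expose a difference.
Checked all 96 inputs in the declared domain: the outputs agree on every one.
Spot check at a=0, b=1, c=4 — original: tmp := 0 | (abs(b) >= (-(-2))): false | acc := 1 | iter j=-2: | acc := 1 | iter j=-1: | acc := 1 | iter j=0: | acc := 1 | tmp := -4 | result 4. revised: tmp := 0 | (abs(b) >= (-(-2))): false | acc := 1 | iter j=-2: | acc := 1 | iter j=-1: | acc := 1 | iter j=0: | acc := 1 | tmp := -4 | result 4. Both give 4.
verdict: equivalent


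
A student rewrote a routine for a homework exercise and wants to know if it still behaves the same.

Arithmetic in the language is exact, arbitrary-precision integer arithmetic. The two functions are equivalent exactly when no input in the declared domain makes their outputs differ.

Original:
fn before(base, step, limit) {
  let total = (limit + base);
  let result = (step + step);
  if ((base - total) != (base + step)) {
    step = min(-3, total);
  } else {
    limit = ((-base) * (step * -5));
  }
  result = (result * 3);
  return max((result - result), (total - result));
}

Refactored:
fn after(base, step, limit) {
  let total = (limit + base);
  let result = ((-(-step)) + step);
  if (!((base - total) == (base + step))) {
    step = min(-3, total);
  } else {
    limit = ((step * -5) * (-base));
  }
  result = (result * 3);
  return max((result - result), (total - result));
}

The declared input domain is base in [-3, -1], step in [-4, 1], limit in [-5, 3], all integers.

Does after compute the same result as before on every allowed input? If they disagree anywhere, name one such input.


Comparing the listings, the differences include: boolean connective usage differs; also comparison usage differs.
As a probe, take base=-1, step=-3, limit=3: before runs total becomes 2; next result becomes -6; next ((base - total) != (base + step)) evaluates to true; next step becomes -3; next result becomes -18; next final value 20; after runs total becomes 2; next result becomes -6; next (!((base - total) == (base + step))) evaluates to true; next step becomes -3; next result becomes -18; next final value 20; both end at 20.
An exhaustive pass over the 162 declared inputs shows identical outputs.
verdict: equivalent


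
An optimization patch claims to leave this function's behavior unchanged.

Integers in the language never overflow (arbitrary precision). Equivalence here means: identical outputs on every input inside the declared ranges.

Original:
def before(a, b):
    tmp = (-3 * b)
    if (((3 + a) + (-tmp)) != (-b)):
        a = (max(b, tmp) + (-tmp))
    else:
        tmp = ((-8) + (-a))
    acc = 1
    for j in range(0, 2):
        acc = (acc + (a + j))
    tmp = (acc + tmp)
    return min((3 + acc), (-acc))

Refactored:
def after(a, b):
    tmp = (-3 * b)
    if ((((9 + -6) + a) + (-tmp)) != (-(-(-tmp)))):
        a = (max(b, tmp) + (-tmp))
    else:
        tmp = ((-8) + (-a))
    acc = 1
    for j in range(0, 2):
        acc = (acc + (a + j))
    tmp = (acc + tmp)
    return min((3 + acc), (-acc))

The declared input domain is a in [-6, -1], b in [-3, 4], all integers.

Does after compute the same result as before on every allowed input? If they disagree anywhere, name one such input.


At a=-3, b=-3: before gives -2, after gives -1.
verdict: not equivalent; witness: a=-3, b=-3


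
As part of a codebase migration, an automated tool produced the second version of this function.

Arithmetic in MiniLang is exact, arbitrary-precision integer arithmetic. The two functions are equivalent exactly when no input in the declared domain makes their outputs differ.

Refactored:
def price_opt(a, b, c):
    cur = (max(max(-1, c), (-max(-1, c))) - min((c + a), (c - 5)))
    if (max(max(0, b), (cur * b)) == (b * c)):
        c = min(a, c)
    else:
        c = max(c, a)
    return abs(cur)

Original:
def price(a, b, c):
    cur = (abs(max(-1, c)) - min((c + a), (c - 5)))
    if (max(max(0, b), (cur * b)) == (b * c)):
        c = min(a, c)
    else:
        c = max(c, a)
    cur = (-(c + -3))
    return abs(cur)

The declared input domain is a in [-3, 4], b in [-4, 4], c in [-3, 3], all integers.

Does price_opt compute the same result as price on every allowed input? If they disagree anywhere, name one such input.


These are not equivalent — on a=-3, b=-4, c=-3 the outputs split (6 vs 9).
price: cur = 9; (max(max(0, b), (cur * b)) == (b * c)) -> false; c = -3; cur = 6; return 6
price_opt: cur = 9; (max(max(0, b), (cur * b)) == (b * c)) -> false; c = -3; return 9
verdict: not equivalent; witness: a=-3, b=-4, c=-3
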